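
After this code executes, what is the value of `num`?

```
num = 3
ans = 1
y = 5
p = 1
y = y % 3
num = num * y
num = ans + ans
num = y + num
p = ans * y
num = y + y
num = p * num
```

y = 5%3 = 2
num = 3*2 = 6
num = 1+1 = 2
num = 2+2 = 4
p = 1*2 = 2
num = 2+2 = 4
num = 2*4 = 8

8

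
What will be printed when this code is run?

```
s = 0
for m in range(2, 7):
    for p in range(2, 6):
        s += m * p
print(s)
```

280

m=2,p=2: s = 0+4 = 4
m=2,p=3: s = 4+6 = 10
m=2,p=4: s = 10+8 = 18
m=2,p=5: s = 18+10 = 28
m=3,p=2: s = 28+6 = 34
m=3,p=3: s = 34+9 = 43
m=3,p=4: s = 43+12 = 55
m=3,p=5: s = 55+15 = 70
m=4,p=2: s = 70+8 = 78
m=4,p=3: s = 78+12 = 90
m=4,p=4: s = 90+16 = 106
m=4,p=5: s = 106+20 = 126
m=5,p=2: s = 126+10 = 136
m=5,p=3: s = 136+15 = 151
m=5,p=4: s = 151+20 = 171
m=5,p=5: s = 171+25 = 196
m=6,p=2: s = 196+12 = 208
m=6,p=3: s = 208+18 = 226
m=6,p=4: s = 226+24 = 250
m=6,p=5: s = 250+30 = 280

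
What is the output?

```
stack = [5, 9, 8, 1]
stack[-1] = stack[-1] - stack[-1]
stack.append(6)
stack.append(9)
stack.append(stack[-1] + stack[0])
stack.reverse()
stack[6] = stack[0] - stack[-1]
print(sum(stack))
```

55

stack[-1] = stack[-1]-stack[-1] = 1-1 = 0 → [5, 9, 8, 0]
append 6 → [5, 9, 8, 0, 6]
append 9 → [5, 9, 8, 0, 6, 9]
append stack[-1]+stack[0] = 9+5 = 14 → [5, 9, 8, 0, 6, 9, 14]
reverse → [14, 9, 6, 0, 8, 9, 5]
stack[6] = stack[0]-stack[-1] = 14-5 = 9 → [14, 9, 6, 0, 8, 9, 9]
sum = 55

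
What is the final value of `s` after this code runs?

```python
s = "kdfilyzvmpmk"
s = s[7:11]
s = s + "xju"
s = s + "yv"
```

slice [7:11] → 'vmpm'
+ 'xju' → 'vmpmxju'
+ 'yv' → 'vmpmxjuyv'

'vmpmxjuyv'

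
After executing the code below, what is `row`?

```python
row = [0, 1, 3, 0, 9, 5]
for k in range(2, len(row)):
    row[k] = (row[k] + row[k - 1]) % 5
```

[0, 1, 4, 4, 3, 3]

k=2: row[2] = (3+1)%5 = 4 → [0, 1, 4, 0, 9, 5]
k=3: row[3] = (0+4)%5 = 4 → [0, 1, 4, 4, 9, 5]
k=4: row[4] = (9+4)%5 = 3 → [0, 1, 4, 4, 3, 5]
k=5: row[5] = (5+3)%5 = 3 → [0, 1, 4, 4, 3, 3]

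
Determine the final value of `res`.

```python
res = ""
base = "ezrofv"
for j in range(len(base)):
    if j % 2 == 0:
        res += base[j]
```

j=0: add 'e' → 'e'
j=1: skip
j=2: add 'r' → 'er'
j=3: skip
j=4: add 'f' → 'erf'
j=5: skip

'erf'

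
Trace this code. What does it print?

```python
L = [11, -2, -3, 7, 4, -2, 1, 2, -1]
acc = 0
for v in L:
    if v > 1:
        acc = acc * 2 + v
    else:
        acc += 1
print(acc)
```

v=11: >1, acc = 0*2+11 = 11
v=-2: not >1, acc = 11+1 = 12
v=-3: not >1, acc = 12+1 = 13
v=7: >1, acc = 13*2+7 = 33
v=4: >1, acc = 33*2+4 = 70
v=-2: not >1, acc = 70+1 = 71
v=1: not >1, acc = 71+1 = 72
v=2: >1, acc = 72*2+2 = 146
v=-1: not >1, acc = 146+1 = 147

147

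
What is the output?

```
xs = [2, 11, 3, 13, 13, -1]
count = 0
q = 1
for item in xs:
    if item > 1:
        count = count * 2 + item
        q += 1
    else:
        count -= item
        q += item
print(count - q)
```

167

item=2: >1, count = 0*2+2 = 2; q=2
item=11: >1, count = 2*2+11 = 15; q=3
item=3: >1, count = 15*2+3 = 33; q=4
item=13: >1, count = 33*2+13 = 79; q=5
item=13: >1, count = 79*2+13 = 171; q=6
item=-1: not >1, count = 171-(-1) = 172; q=5
count-q = 172-5 = 167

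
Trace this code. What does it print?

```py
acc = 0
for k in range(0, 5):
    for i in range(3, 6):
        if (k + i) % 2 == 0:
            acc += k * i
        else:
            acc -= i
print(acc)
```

24

k=0,i=3: odd sum, acc = 0-3 = -3
k=0,i=4: even sum, acc = (-3)+0 = -3
k=0,i=5: odd sum, acc = (-3)-5 = -8
k=1,i=3: even sum, acc = (-8)+3 = -5
k=1,i=4: odd sum, acc = (-5)-4 = -9
k=1,i=5: even sum, acc = (-9)+5 = -4
k=2,i=3: odd sum, acc = (-4)-3 = -7
k=2,i=4: even sum, acc = (-7)+8 = 1
k=2,i=5: odd sum, acc = 1-5 = -4
k=3,i=3: even sum, acc = (-4)+9 = 5
k=3,i=4: odd sum, acc = 5-4 = 1
k=3,i=5: even sum, acc = 1+15 = 16
k=4,i=3: odd sum, acc = 16-3 = 13
k=4,i=4: even sum, acc = 13+16 = 29
k=4,i=5: odd sum, acc = 29-5 = 24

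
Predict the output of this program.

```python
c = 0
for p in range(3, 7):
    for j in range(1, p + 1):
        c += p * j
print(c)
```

259

p=3,j=1: c = 0+3 = 3
p=3,j=2: c = 3+6 = 9
p=3,j=3: c = 9+9 = 18
p=4,j=1: c = 18+4 = 22
p=4,j=2: c = 22+8 = 30
p=4,j=3: c = 30+12 = 42
p=4,j=4: c = 42+16 = 58
p=5,j=1: c = 58+5 = 63
p=5,j=2: c = 63+10 = 73
p=5,j=3: c = 73+15 = 88
p=5,j=4: c = 88+20 = 108
p=5,j=5: c = 108+25 = 133
p=6,j=1: c = 133+6 = 139
p=6,j=2: c = 139+12 = 151
p=6,j=3: c = 151+18 = 169
p=6,j=4: c = 169+24 = 193
p=6,j=5: c = 193+30 = 223
p=6,j=6: c = 223+36 = 259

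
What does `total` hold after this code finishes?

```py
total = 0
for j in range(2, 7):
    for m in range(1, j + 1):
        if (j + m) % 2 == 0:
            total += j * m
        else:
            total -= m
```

j=2,m=1: odd sum, total = 0-1 = -1
j=2,m=2: even sum, total = (-1)+4 = 3
j=3,m=1: even sum, total = 3+3 = 6
j=3,m=2: odd sum, total = 6-2 = 4
j=3,m=3: even sum, total = 4+9 = 13
j=4,m=1: odd sum, total = 13-1 = 12
j=4,m=2: even sum, total = 12+8 = 20
j=4,m=3: odd sum, total = 20-3 = 17
j=4,m=4: even sum, total = 17+16 = 33
j=5,m=1: even sum, total = 33+5 = 38
j=5,m=2: odd sum, total = 38-2 = 36
j=5,m=3: even sum, total = 36+15 = 51
j=5,m=4: odd sum, total = 51-4 = 47
j=5,m=5: even sum, total = 47+25 = 72
j=6,m=1: odd sum, total = 72-1 = 71
j=6,m=2: even sum, total = 71+12 = 83
j=6,m=3: odd sum, total = 83-3 = 80
j=6,m=4: even sum, total = 80+24 = 104
j=6,m=5: odd sum, total = 104-5 = 99
j=6,m=6: even sum, total = 99+36 = 135

135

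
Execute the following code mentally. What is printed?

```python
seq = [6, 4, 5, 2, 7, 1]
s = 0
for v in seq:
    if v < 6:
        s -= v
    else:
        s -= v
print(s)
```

v=6: not <6, s = 0-6 = -6
v=4: <6, s = (-6)-4 = -10
v=5: <6, s = (-10)-5 = -15
v=2: <6, s = (-15)-2 = -17
v=7: not <6, s = (-17)-7 = -24
v=1: <6, s = (-24)-1 = -25

-25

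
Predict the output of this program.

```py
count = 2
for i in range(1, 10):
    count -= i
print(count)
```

-43

i=1: count = 2-1 = 1
i=2: count = 1-2 = -1
i=3: count = (-1)-3 = -4
i=4: count = (-4)-4 = -8
i=5: count = (-8)-5 = -13
i=6: count = (-13)-6 = -19
i=7: count = (-19)-7 = -26
i=8: count = (-26)-8 = -34
i=9: count = (-34)-9 = -43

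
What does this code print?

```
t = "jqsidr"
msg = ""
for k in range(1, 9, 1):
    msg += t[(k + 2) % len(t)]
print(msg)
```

idrjqsid

k=1: add t[3]='i' → 'i'
k=2: add t[4]='d' → 'id'
k=3: add t[5]='r' → 'idr'
k=4: add t[0]='j' → 'idrj'
k=5: add t[1]='q' → 'idrjq'
k=6: add t[2]='s' → 'idrjqs'
k=7: add t[3]='i' → 'idrjqsi'
k=8: add t[4]='d' → 'idrjqsid'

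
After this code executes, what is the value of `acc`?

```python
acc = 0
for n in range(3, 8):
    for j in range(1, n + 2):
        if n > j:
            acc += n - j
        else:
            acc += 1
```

65

n=3,j=1: 3>1, acc = 0+2 = 2
n=3,j=2: 3>2, acc = 2+1 = 3
n=3,j=3: not 3>3, acc = 3+1 = 4
n=3,j=4: not 3>4, acc = 4+1 = 5
n=4,j=1: 4>1, acc = 5+3 = 8
n=4,j=2: 4>2, acc = 8+2 = 10
n=4,j=3: 4>3, acc = 10+1 = 11
n=4,j=4: not 4>4, acc = 11+1 = 12
n=4,j=5: not 4>5, acc = 12+1 = 13
n=5,j=1: 5>1, acc = 13+4 = 17
n=5,j=2: 5>2, acc = 17+3 = 20
n=5,j=3: 5>3, acc = 20+2 = 22
n=5,j=4: 5>4, acc = 22+1 = 23
n=5,j=5: not 5>5, acc = 23+1 = 24
n=5,j=6: not 5>6, acc = 24+1 = 25
n=6,j=1: 6>1, acc = 25+5 = 30
n=6,j=2: 6>2, acc = 30+4 = 34
n=6,j=3: 6>3, acc = 34+3 = 37
n=6,j=4: 6>4, acc = 37+2 = 39
n=6,j=5: 6>5, acc = 39+1 = 40
n=6,j=6: not 6>6, acc = 40+1 = 41
n=6,j=7: not 6>7, acc = 41+1 = 42
n=7,j=1: 7>1, acc = 42+6 = 48
n=7,j=2: 7>2, acc = 48+5 = 53
n=7,j=3: 7>3, acc = 53+4 = 57
n=7,j=4: 7>4, acc = 57+3 = 60
n=7,j=5: 7>5, acc = 60+2 = 62
n=7,j=6: 7>6, acc = 62+1 = 63
n=7,j=7: not 7>7, acc = 63+1 = 64
n=7,j=8: not 7>8, acc = 64+1 = 65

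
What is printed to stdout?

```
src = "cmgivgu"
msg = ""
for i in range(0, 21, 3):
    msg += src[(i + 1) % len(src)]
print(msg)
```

i=0: add src[1]='m' → 'm'
i=3: add src[4]='v' → 'mv'
i=6: add src[0]='c' → 'mvc'
i=9: add src[3]='i' → 'mvci'
i=12: add src[6]='u' → 'mvciu'
i=15: add src[2]='g' → 'mvciug'
i=18: add src[5]='g' → 'mvciugg'

mvciugg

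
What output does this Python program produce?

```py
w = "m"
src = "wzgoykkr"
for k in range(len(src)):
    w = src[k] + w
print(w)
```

rkkyogzwm

k=0: prepend 'w' → 'wm'
k=1: prepend 'z' → 'zwm'
k=2: prepend 'g' → 'gzwm'
k=3: prepend 'o' → 'ogzwm'
k=4: prepend 'y' → 'yogzwm'
k=5: prepend 'k' → 'kyogzwm'
k=6: prepend 'k' → 'kkyogzwm'
k=7: prepend 'r' → 'rkkyogzwm'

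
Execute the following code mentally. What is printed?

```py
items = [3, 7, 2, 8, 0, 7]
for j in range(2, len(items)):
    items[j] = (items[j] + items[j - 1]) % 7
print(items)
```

j=2: items[2] = (2+7)%7 = 2 → [3, 7, 2, 8, 0, 7]
j=3: items[3] = (8+2)%7 = 3 → [3, 7, 2, 3, 0, 7]
j=4: items[4] = (0+3)%7 = 3 → [3, 7, 2, 3, 3, 7]
j=5: items[5] = (7+3)%7 = 3 → [3, 7, 2, 3, 3, 3]

[3, 7, 2, 3, 3, 3]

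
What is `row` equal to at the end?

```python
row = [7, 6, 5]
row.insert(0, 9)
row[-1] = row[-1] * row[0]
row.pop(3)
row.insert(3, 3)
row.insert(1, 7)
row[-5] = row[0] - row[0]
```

insert 9 at 0 → [9, 7, 6, 5]
row[-1] = row[-1]*row[0] = 5*9 = 45 → [9, 7, 6, 45]
pop(3) removes 45 → [9, 7, 6]
insert 3 at 3 → [9, 7, 6, 3]
insert 7 at 1 → [9, 7, 7, 6, 3]
row[-5] = row[0]-row[0] = 9-9 = 0 → [0, 7, 7, 6, 3]

[0, 7, 7, 6, 3]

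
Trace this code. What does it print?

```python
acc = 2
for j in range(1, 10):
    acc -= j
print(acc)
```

-43

j=1: acc = 2-1 = 1
j=2: acc = 1-2 = -1
j=3: acc = (-1)-3 = -4
j=4: acc = (-4)-4 = -8
j=5: acc = (-8)-5 = -13
j=6: acc = (-13)-6 = -19
j=7: acc = (-19)-7 = -26
j=8: acc = (-26)-8 = -34
j=9: acc = (-34)-9 = -43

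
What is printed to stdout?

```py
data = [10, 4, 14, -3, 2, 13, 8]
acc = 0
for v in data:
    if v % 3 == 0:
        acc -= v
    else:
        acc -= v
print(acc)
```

v=10: not %3==0, acc = 0-10 = -10
v=4: not %3==0, acc = (-10)-4 = -14
v=14: not %3==0, acc = (-14)-14 = -28
v=-3: %3==0, acc = (-28)-(-3) = -25
v=2: not %3==0, acc = (-25)-2 = -27
v=13: not %3==0, acc = (-27)-13 = -40
v=8: not %3==0, acc = (-40)-8 = -48

-48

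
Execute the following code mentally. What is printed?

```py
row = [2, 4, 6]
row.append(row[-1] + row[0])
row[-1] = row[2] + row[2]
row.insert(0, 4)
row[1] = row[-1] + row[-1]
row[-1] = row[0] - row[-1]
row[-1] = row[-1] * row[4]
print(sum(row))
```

append row[-1]+row[0] = 6+2 = 8 → [2, 4, 6, 8]
row[-1] = row[2]+row[2] = 6+6 = 12 → [2, 4, 6, 12]
insert 4 at 0 → [4, 2, 4, 6, 12]
row[1] = row[-1]+row[-1] = 12+12 = 24 → [4, 24, 4, 6, 12]
row[-1] = row[0]-row[-1] = 4-12 = -8 → [4, 24, 4, 6, -8]
row[-1] = row[-1]*row[4] = (-8)*(-8) = 64 → [4, 24, 4, 6, 64]
sum = 102

102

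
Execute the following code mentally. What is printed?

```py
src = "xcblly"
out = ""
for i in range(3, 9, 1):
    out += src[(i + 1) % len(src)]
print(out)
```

i=3: add src[4]='l' → 'l'
i=4: add src[5]='y' → 'ly'
i=5: add src[0]='x' → 'lyx'
i=6: add src[1]='c' → 'lyxc'
i=7: add src[2]='b' → 'lyxcb'
i=8: add src[3]='l' → 'lyxcbl'

lyxcbl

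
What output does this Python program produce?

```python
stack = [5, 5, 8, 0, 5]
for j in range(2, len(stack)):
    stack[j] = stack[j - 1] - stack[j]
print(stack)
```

j=2: stack[2] = 5-8 = -3 → [5, 5, -3, 0, 5]
j=3: stack[3] = (-3)-0 = -3 → [5, 5, -3, -3, 5]
j=4: stack[4] = (-3)-5 = -8 → [5, 5, -3, -3, -8]

[5, 5, -3, -3, -8]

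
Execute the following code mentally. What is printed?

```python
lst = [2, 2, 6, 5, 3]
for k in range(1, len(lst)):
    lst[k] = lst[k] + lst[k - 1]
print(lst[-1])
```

18

k=1: lst[1] = 2+2 = 4 → [2, 4, 6, 5, 3]
k=2: lst[2] = 6+4 = 10 → [2, 4, 10, 5, 3]
k=3: lst[3] = 5+10 = 15 → [2, 4, 10, 15, 3]
k=4: lst[4] = 3+15 = 18 → [2, 4, 10, 15, 18]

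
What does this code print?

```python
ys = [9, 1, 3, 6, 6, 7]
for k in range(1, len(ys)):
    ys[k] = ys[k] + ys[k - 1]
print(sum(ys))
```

k=1: ys[1] = 1+9 = 10 → [9, 10, 3, 6, 6, 7]
k=2: ys[2] = 3+10 = 13 → [9, 10, 13, 6, 6, 7]
k=3: ys[3] = 6+13 = 19 → [9, 10, 13, 19, 6, 7]
k=4: ys[4] = 6+19 = 25 → [9, 10, 13, 19, 25, 7]
k=5: ys[5] = 7+25 = 32 → [9, 10, 13, 19, 25, 32]
sum = 108

108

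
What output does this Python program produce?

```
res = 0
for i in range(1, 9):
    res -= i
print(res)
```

i=1: res = 0-1 = -1
i=2: res = (-1)-2 = -3
i=3: res = (-3)-3 = -6
i=4: res = (-6)-4 = -10
i=5: res = (-10)-5 = -15
i=6: res = (-15)-6 = -21
i=7: res = (-21)-7 = -28
i=8: res = (-28)-8 = -36

-36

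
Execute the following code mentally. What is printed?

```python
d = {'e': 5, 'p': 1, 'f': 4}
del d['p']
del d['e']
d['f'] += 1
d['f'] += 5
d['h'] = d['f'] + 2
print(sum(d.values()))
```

del 'p' → {'e': 5, 'f': 4}
del 'e' → {'f': 4}
d['f'] = 4+1 = 5 → {'f': 5}
d['f'] = 5+5 = 10 → {'f': 10}
d['h'] = d['f']+2 = 12 → {'f': 10, 'h': 12}
sum of values = 22

22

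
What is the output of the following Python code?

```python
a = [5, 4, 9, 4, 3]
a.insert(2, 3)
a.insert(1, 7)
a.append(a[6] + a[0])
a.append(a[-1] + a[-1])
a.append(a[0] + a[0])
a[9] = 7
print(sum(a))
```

insert 3 at 2 → [5, 4, 3, 9, 4, 3]
insert 7 at 1 → [5, 7, 4, 3, 9, 4, 3]
append a[6]+a[0] = 3+5 = 8 → [5, 7, 4, 3, 9, 4, 3, 8]
append a[-1]+a[-1] = 8+8 = 16 → [5, 7, 4, 3, 9, 4, 3, 8, 16]
append a[0]+a[0] = 5+5 = 10 → [5, 7, 4, 3, 9, 4, 3, 8, 16, 10]
a[9] = 7 → [5, 7, 4, 3, 9, 4, 3, 8, 16, 7]
sum = 66

66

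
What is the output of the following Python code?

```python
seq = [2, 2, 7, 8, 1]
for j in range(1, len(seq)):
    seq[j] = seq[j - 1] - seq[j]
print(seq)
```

j=1: seq[1] = 2-2 = 0 → [2, 0, 7, 8, 1]
j=2: seq[2] = 0-7 = -7 → [2, 0, -7, 8, 1]
j=3: seq[3] = (-7)-8 = -15 → [2, 0, -7, -15, 1]
j=4: seq[4] = (-15)-1 = -16 → [2, 0, -7, -15, -16]

[2, 0, -7, -15, -16]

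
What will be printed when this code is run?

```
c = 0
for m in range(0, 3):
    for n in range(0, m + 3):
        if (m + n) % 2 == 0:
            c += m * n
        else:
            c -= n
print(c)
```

9

m=0,n=0: even sum, c = 0+0 = 0
m=0,n=1: odd sum, c = 0-1 = -1
m=0,n=2: even sum, c = (-1)+0 = -1
m=1,n=0: odd sum, c = (-1)-0 = -1
m=1,n=1: even sum, c = (-1)+1 = 0
m=1,n=2: odd sum, c = 0-2 = -2
m=1,n=3: even sum, c = (-2)+3 = 1
m=2,n=0: even sum, c = 1+0 = 1
m=2,n=1: odd sum, c = 1-1 = 0
m=2,n=2: even sum, c = 0+4 = 4
m=2,n=3: odd sum, c = 4-3 = 1
m=2,n=4: even sum, c = 1+8 = 9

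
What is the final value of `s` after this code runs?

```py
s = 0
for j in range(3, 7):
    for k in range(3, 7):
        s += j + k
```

144

j=3,k=3: s = 0+6 = 6
j=3,k=4: s = 6+7 = 13
j=3,k=5: s = 13+8 = 21
j=3,k=6: s = 21+9 = 30
j=4,k=3: s = 30+7 = 37
j=4,k=4: s = 37+8 = 45
j=4,k=5: s = 45+9 = 54
j=4,k=6: s = 54+10 = 64
j=5,k=3: s = 64+8 = 72
j=5,k=4: s = 72+9 = 81
j=5,k=5: s = 81+10 = 91
j=5,k=6: s = 91+11 = 102
j=6,k=3: s = 102+9 = 111
j=6,k=4: s = 111+10 = 121
j=6,k=5: s = 121+11 = 132
j=6,k=6: s = 132+12 = 144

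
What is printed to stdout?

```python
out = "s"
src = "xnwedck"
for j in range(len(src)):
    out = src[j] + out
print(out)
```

kcdewnxs

j=0: prepend 'x' → 'xs'
j=1: prepend 'n' → 'nxs'
j=2: prepend 'w' → 'wnxs'
j=3: prepend 'e' → 'ewnxs'
j=4: prepend 'd' → 'dewnxs'
j=5: prepend 'c' → 'cdewnxs'
j=6: prepend 'k' → 'kcdewnxs'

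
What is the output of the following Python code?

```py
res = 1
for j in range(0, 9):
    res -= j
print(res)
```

j=0: res = 1-0 = 1
j=1: res = 1-1 = 0
j=2: res = 0-2 = -2
j=3: res = (-2)-3 = -5
j=4: res = (-5)-4 = -9
j=5: res = (-9)-5 = -14
j=6: res = (-14)-6 = -20
j=7: res = (-20)-7 = -27
j=8: res = (-27)-8 = -35

-35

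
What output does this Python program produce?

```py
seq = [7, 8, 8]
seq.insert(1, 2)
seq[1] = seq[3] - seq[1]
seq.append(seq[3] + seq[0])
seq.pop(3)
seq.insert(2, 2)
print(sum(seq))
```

insert 2 at 1 → [7, 2, 8, 8]
seq[1] = seq[3]-seq[1] = 8-2 = 6 → [7, 6, 8, 8]
append seq[3]+seq[0] = 8+7 = 15 → [7, 6, 8, 8, 15]
pop(3) removes 8 → [7, 6, 8, 15]
insert 2 at 2 → [7, 6, 2, 8, 15]
sum = 38

38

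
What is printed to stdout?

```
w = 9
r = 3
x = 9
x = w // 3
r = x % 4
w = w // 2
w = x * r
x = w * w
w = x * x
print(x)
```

x = 9//3 = 3
r = 3%4 = 3
w = 9//2 = 4
w = 3*3 = 9
x = 9*9 = 81
w = 81*81 = 6561

81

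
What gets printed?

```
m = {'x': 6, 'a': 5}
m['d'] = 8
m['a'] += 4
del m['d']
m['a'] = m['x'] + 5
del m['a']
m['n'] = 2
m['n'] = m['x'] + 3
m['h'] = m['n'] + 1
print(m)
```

m['d'] = 8 → {'x': 6, 'a': 5, 'd': 8}
m['a'] = 5+4 = 9 → {'x': 6, 'a': 9, 'd': 8}
del 'd' → {'x': 6, 'a': 9}
m['a'] = m['x']+5 = 11 → {'x': 6, 'a': 11}
del 'a' → {'x': 6}
m['n'] = 2 → {'x': 6, 'n': 2}
m['n'] = m['x']+3 = 9 → {'x': 6, 'n': 9}
m['h'] = m['n']+1 = 10 → {'x': 6, 'n': 9, 'h': 10}

{'x': 6, 'n': 9, 'h': 10}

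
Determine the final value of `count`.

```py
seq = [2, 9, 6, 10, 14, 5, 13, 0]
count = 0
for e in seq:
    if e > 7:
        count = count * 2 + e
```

e=2: not >7
e=9: >7, count = 0*2+9 = 9
e=6: not >7
e=10: >7, count = 9*2+10 = 28
e=14: >7, count = 28*2+14 = 70
e=5: not >7
e=13: >7, count = 70*2+13 = 153
e=0: not >7

153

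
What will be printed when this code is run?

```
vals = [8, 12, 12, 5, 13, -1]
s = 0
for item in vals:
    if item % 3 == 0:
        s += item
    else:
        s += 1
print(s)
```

item=8: not %3==0, s = 0+1 = 1
item=12: %3==0, s = 1+12 = 13
item=12: %3==0, s = 13+12 = 25
item=5: not %3==0, s = 25+1 = 26
item=13: not %3==0, s = 26+1 = 27
item=-1: not %3==0, s = 27+1 = 28

28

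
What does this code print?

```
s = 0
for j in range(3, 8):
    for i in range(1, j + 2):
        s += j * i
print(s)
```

j=3,i=1: s = 0+3 = 3
j=3,i=2: s = 3+6 = 9
j=3,i=3: s = 9+9 = 18
j=3,i=4: s = 18+12 = 30
j=4,i=1: s = 30+4 = 34
j=4,i=2: s = 34+8 = 42
j=4,i=3: s = 42+12 = 54
j=4,i=4: s = 54+16 = 70
j=4,i=5: s = 70+20 = 90
j=5,i=1: s = 90+5 = 95
j=5,i=2: s = 95+10 = 105
j=5,i=3: s = 105+15 = 120
j=5,i=4: s = 120+20 = 140
j=5,i=5: s = 140+25 = 165
j=5,i=6: s = 165+30 = 195
j=6,i=1: s = 195+6 = 201
j=6,i=2: s = 201+12 = 213
j=6,i=3: s = 213+18 = 231
j=6,i=4: s = 231+24 = 255
j=6,i=5: s = 255+30 = 285
j=6,i=6: s = 285+36 = 321
j=6,i=7: s = 321+42 = 363
j=7,i=1: s = 363+7 = 370
j=7,i=2: s = 370+14 = 384
j=7,i=3: s = 384+21 = 405
j=7,i=4: s = 405+28 = 433
j=7,i=5: s = 433+35 = 468
j=7,i=6: s = 468+42 = 510
j=7,i=7: s = 510+49 = 559
j=7,i=8: s = 559+56 = 615

615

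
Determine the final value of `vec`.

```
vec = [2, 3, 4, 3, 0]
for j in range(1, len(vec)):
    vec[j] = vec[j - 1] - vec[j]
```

[2, -1, -5, -8, -8]

j=1: vec[1] = 2-3 = -1 → [2, -1, 4, 3, 0]
j=2: vec[2] = (-1)-4 = -5 → [2, -1, -5, 3, 0]
j=3: vec[3] = (-5)-3 = -8 → [2, -1, -5, -8, 0]
j=4: vec[4] = (-8)-0 = -8 → [2, -1, -5, -8, -8]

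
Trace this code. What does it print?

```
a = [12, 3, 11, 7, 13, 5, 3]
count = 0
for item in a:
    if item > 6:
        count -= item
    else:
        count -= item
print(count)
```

-54

item=12: >6, count = 0-12 = -12
item=3: not >6, count = (-12)-3 = -15
item=11: >6, count = (-15)-11 = -26
item=7: >6, count = (-26)-7 = -33
item=13: >6, count = (-33)-13 = -46
item=5: not >6, count = (-46)-5 = -51
item=3: not >6, count = (-51)-3 = -54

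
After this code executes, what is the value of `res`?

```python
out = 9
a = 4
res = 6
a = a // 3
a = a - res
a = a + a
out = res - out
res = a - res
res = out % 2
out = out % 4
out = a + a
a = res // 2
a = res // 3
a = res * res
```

a = 4//3 = 1
a = 1-6 = -5
a = (-5)+(-5) = -10
out = 6-9 = -3
res = (-10)-6 = -16
res = (-3)%2 = 1
out = (-3)%4 = 1
out = (-10)+(-10) = -20
a = 1//2 = 0
a = 1//3 = 0
a = 1*1 = 1

1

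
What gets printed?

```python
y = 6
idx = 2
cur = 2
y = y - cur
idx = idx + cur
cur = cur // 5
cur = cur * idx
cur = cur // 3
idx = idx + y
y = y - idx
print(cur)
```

y = 6-2 = 4
idx = 2+2 = 4
cur = 2//5 = 0
cur = 0*4 = 0
cur = 0//3 = 0
idx = 4+4 = 8
y = 4-8 = -4

0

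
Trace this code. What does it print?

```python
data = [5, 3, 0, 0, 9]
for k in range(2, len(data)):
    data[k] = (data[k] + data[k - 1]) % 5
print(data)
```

k=2: data[2] = (0+3)%5 = 3 → [5, 3, 3, 0, 9]
k=3: data[3] = (0+3)%5 = 3 → [5, 3, 3, 3, 9]
k=4: data[4] = (9+3)%5 = 2 → [5, 3, 3, 3, 2]

[5, 3, 3, 3, 2]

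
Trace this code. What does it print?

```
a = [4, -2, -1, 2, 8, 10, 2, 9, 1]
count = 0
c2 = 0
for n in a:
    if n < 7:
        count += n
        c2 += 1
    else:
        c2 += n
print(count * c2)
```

n=4: <7, count = 0+4 = 4; c2=1
n=-2: <7, count = 4+(-2) = 2; c2=2
n=-1: <7, count = 2+(-1) = 1; c2=3
n=2: <7, count = 1+2 = 3; c2=4
n=8: not <7; c2=12
n=10: not <7; c2=22
n=2: <7, count = 3+2 = 5; c2=23
n=9: not <7; c2=32
n=1: <7, count = 5+1 = 6; c2=33
count*c2 = 6*33 = 198

198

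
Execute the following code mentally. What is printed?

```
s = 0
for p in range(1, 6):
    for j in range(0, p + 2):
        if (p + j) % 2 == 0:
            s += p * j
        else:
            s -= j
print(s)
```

p=1,j=0: odd sum, s = 0-0 = 0
p=1,j=1: even sum, s = 0+1 = 1
p=1,j=2: odd sum, s = 1-2 = -1
p=2,j=0: even sum, s = (-1)+0 = -1
p=2,j=1: odd sum, s = (-1)-1 = -2
p=2,j=2: even sum, s = (-2)+4 = 2
p=2,j=3: odd sum, s = 2-3 = -1
p=3,j=0: odd sum, s = (-1)-0 = -1
p=3,j=1: even sum, s = (-1)+3 = 2
p=3,j=2: odd sum, s = 2-2 = 0
p=3,j=3: even sum, s = 0+9 = 9
p=3,j=4: odd sum, s = 9-4 = 5
p=4,j=0: even sum, s = 5+0 = 5
p=4,j=1: odd sum, s = 5-1 = 4
p=4,j=2: even sum, s = 4+8 = 12
p=4,j=3: odd sum, s = 12-3 = 9
p=4,j=4: even sum, s = 9+16 = 25
p=4,j=5: odd sum, s = 25-5 = 20
p=5,j=0: odd sum, s = 20-0 = 20
p=5,j=1: even sum, s = 20+5 = 25
p=5,j=2: odd sum, s = 25-2 = 23
p=5,j=3: even sum, s = 23+15 = 38
p=5,j=4: odd sum, s = 38-4 = 34
p=5,j=5: even sum, s = 34+25 = 59
p=5,j=6: odd sum, s = 59-6 = 53

53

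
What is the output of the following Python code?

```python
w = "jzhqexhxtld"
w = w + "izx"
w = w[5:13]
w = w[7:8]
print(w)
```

z

+ 'izx' → 'jzhqexhxtldizx'
slice [5:13] → 'xhxtldiz'
slice [7:8] → 'z'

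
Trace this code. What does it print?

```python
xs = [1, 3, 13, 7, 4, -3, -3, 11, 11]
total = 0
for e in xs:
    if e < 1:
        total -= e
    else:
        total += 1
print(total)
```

e=1: not <1, total = 0+1 = 1
e=3: not <1, total = 1+1 = 2
e=13: not <1, total = 2+1 = 3
e=7: not <1, total = 3+1 = 4
e=4: not <1, total = 4+1 = 5
e=-3: <1, total = 5-(-3) = 8
e=-3: <1, total = 8-(-3) = 11
e=11: not <1, total = 11+1 = 12
e=11: not <1, total = 12+1 = 13

13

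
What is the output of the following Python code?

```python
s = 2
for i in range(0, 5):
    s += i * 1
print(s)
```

12

i=0: s = 2+0*1 = 2
i=1: s = 2+1*1 = 3
i=2: s = 3+2*1 = 5
i=3: s = 5+3*1 = 8
i=4: s = 8+4*1 = 12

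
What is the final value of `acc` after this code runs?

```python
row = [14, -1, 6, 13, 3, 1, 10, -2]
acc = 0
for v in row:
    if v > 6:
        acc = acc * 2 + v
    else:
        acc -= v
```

v=14: >6, acc = 0*2+14 = 14
v=-1: not >6, acc = 14-(-1) = 15
v=6: not >6, acc = 15-6 = 9
v=13: >6, acc = 9*2+13 = 31
v=3: not >6, acc = 31-3 = 28
v=1: not >6, acc = 28-1 = 27
v=10: >6, acc = 27*2+10 = 64
v=-2: not >6, acc = 64-(-2) = 66

66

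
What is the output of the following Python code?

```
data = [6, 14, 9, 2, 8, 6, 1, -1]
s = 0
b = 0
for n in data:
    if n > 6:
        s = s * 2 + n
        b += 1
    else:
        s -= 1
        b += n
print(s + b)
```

86

n=6: not >6, s = 0-1 = -1; b=6
n=14: >6, s = (-1)*2+14 = 12; b=7
n=9: >6, s = 12*2+9 = 33; b=8
n=2: not >6, s = 33-1 = 32; b=10
n=8: >6, s = 32*2+8 = 72; b=11
n=6: not >6, s = 72-1 = 71; b=17
n=1: not >6, s = 71-1 = 70; b=18
n=-1: not >6, s = 70-1 = 69; b=17
s+b = 69+17 = 86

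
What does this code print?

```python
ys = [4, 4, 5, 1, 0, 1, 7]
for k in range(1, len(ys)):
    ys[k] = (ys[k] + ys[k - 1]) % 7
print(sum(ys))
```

k=1: ys[1] = (4+4)%7 = 1 → [4, 1, 5, 1, 0, 1, 7]
k=2: ys[2] = (5+1)%7 = 6 → [4, 1, 6, 1, 0, 1, 7]
k=3: ys[3] = (1+6)%7 = 0 → [4, 1, 6, 0, 0, 1, 7]
k=4: ys[4] = (0+0)%7 = 0 → [4, 1, 6, 0, 0, 1, 7]
k=5: ys[5] = (1+0)%7 = 1 → [4, 1, 6, 0, 0, 1, 7]
k=6: ys[6] = (7+1)%7 = 1 → [4, 1, 6, 0, 0, 1, 1]
sum = 13

13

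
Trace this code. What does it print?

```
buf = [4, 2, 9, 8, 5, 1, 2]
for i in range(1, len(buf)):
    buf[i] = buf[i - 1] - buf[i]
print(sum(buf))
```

i=1: buf[1] = 4-2 = 2 → [4, 2, 9, 8, 5, 1, 2]
i=2: buf[2] = 2-9 = -7 → [4, 2, -7, 8, 5, 1, 2]
i=3: buf[3] = (-7)-8 = -15 → [4, 2, -7, -15, 5, 1, 2]
i=4: buf[4] = (-15)-5 = -20 → [4, 2, -7, -15, -20, 1, 2]
i=5: buf[5] = (-20)-1 = -21 → [4, 2, -7, -15, -20, -21, 2]
i=6: buf[6] = (-21)-2 = -23 → [4, 2, -7, -15, -20, -21, -23]
sum = -80

-80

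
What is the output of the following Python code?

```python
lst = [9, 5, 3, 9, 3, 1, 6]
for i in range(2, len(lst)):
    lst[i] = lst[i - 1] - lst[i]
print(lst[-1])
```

i=2: lst[2] = 5-3 = 2 → [9, 5, 2, 9, 3, 1, 6]
i=3: lst[3] = 2-9 = -7 → [9, 5, 2, -7, 3, 1, 6]
i=4: lst[4] = (-7)-3 = -10 → [9, 5, 2, -7, -10, 1, 6]
i=5: lst[5] = (-10)-1 = -11 → [9, 5, 2, -7, -10, -11, 6]
i=6: lst[6] = (-11)-6 = -17 → [9, 5, 2, -7, -10, -11, -17]

-17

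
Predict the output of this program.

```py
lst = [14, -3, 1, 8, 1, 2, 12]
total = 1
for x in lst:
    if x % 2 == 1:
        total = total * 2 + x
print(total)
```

x=14: not odd
x=-3: odd, total = 1*2+(-3) = -1
x=1: odd, total = (-1)*2+1 = -1
x=8: not odd
x=1: odd, total = (-1)*2+1 = -1
x=2: not odd
x=12: not odd

-1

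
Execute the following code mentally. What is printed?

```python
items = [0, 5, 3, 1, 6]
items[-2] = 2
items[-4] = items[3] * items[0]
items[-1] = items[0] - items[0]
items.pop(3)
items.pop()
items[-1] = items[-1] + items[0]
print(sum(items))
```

3

items[-2] = 2 → [0, 5, 3, 2, 6]
items[-4] = items[3]*items[0] = 2*0 = 0 → [0, 0, 3, 2, 6]
items[-1] = items[0]-items[0] = 0-0 = 0 → [0, 0, 3, 2, 0]
pop(3) removes 2 → [0, 0, 3, 0]
pop() removes 0 → [0, 0, 3]
items[-1] = items[-1]+items[0] = 3+0 = 3 → [0, 0, 3]
sum = 3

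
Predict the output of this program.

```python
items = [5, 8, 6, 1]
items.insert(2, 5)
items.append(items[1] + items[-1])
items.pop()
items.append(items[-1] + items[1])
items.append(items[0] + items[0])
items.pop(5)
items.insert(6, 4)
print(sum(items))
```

39

insert 5 at 2 → [5, 8, 5, 6, 1]
append items[1]+items[-1] = 8+1 = 9 → [5, 8, 5, 6, 1, 9]
pop() removes 9 → [5, 8, 5, 6, 1]
append items[-1]+items[1] = 1+8 = 9 → [5, 8, 5, 6, 1, 9]
append items[0]+items[0] = 5+5 = 10 → [5, 8, 5, 6, 1, 9, 10]
pop(5) removes 9 → [5, 8, 5, 6, 1, 10]
insert 4 at 6 → [5, 8, 5, 6, 1, 10, 4]
sum = 39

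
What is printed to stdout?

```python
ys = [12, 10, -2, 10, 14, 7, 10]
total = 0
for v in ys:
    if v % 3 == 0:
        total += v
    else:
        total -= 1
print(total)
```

v=12: %3==0, total = 0+12 = 12
v=10: not %3==0, total = 12-1 = 11
v=-2: not %3==0, total = 11-1 = 10
v=10: not %3==0, total = 10-1 = 9
v=14: not %3==0, total = 9-1 = 8
v=7: not %3==0, total = 8-1 = 7
v=10: not %3==0, total = 7-1 = 6

6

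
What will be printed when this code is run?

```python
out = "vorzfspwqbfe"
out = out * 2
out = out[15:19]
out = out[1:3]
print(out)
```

fs

repeat ×2 → 'vorzfspwqbfevorzfspwqbfe'
slice [15:19] → 'zfsp'
slice [1:3] → 'fs'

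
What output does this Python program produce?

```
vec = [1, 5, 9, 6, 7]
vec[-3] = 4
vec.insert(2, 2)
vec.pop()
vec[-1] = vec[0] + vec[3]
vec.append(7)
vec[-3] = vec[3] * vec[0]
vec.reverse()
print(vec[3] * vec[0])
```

14

vec[-3] = 4 → [1, 5, 4, 6, 7]
insert 2 at 2 → [1, 5, 2, 4, 6, 7]
pop() removes 7 → [1, 5, 2, 4, 6]
vec[-1] = vec[0]+vec[3] = 1+4 = 5 → [1, 5, 2, 4, 5]
append 7 → [1, 5, 2, 4, 5, 7]
vec[-3] = vec[3]*vec[0] = 4*1 = 4 → [1, 5, 2, 4, 5, 7]
reverse → [7, 5, 4, 2, 5, 1]
vec[3]*vec[0] = 2*7 = 14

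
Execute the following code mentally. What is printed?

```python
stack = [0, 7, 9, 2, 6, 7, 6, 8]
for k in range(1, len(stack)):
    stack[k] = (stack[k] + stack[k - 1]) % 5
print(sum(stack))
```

k=1: stack[1] = (7+0)%5 = 2 → [0, 2, 9, 2, 6, 7, 6, 8]
k=2: stack[2] = (9+2)%5 = 1 → [0, 2, 1, 2, 6, 7, 6, 8]
k=3: stack[3] = (2+1)%5 = 3 → [0, 2, 1, 3, 6, 7, 6, 8]
k=4: stack[4] = (6+3)%5 = 4 → [0, 2, 1, 3, 4, 7, 6, 8]
k=5: stack[5] = (7+4)%5 = 1 → [0, 2, 1, 3, 4, 1, 6, 8]
k=6: stack[6] = (6+1)%5 = 2 → [0, 2, 1, 3, 4, 1, 2, 8]
k=7: stack[7] = (8+2)%5 = 0 → [0, 2, 1, 3, 4, 1, 2, 0]
sum = 13

13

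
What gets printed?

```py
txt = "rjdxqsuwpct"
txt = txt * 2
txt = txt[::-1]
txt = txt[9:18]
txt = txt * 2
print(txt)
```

jrtcpwusqjrtcpwusq

repeat ×2 → 'rjdxqsuwpctrjdxqsuwpct'
reverse → 'tcpwusqxdjrtcpwusqxdjr'
slice [9:18] → 'jrtcpwusq'
repeat ×2 → 'jrtcpwusqjrtcpwusq'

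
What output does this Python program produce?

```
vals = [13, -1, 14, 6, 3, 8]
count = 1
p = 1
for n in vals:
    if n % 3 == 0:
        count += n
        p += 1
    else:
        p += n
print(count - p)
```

n=13: not %3==0; p=14
n=-1: not %3==0; p=13
n=14: not %3==0; p=27
n=6: %3==0, count = 1+6 = 7; p=28
n=3: %3==0, count = 7+3 = 10; p=29
n=8: not %3==0; p=37
count-p = 10-37 = -27

-27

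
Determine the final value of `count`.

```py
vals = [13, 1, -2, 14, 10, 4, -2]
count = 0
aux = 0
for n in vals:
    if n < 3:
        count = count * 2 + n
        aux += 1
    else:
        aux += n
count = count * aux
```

n=13: not <3; aux=13
n=1: <3, count = 0*2+1 = 1; aux=14
n=-2: <3, count = 1*2+(-2) = 0; aux=15
n=14: not <3; aux=29
n=10: not <3; aux=39
n=4: not <3; aux=43
n=-2: <3, count = 0*2+(-2) = -2; aux=44
count*aux = (-2)*44 = -88

-88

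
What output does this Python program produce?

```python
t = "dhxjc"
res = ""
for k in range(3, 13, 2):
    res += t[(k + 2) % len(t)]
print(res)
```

k=3: add t[0]='d' → 'd'
k=5: add t[2]='x' → 'dx'
k=7: add t[4]='c' → 'dxc'
k=9: add t[1]='h' → 'dxch'
k=11: add t[3]='j' → 'dxchj'

dxchj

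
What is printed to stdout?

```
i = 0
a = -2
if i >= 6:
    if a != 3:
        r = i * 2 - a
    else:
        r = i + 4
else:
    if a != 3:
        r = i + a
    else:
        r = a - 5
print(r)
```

i=0, a=-2
i >= 6 is False; a != 3 is True
→ r = i + a = -2

-2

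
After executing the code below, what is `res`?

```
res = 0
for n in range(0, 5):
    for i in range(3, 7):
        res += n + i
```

130

n=0,i=3: res = 0+3 = 3
n=0,i=4: res = 3+4 = 7
n=0,i=5: res = 7+5 = 12
n=0,i=6: res = 12+6 = 18
n=1,i=3: res = 18+4 = 22
n=1,i=4: res = 22+5 = 27
n=1,i=5: res = 27+6 = 33
n=1,i=6: res = 33+7 = 40
n=2,i=3: res = 40+5 = 45
n=2,i=4: res = 45+6 = 51
n=2,i=5: res = 51+7 = 58
n=2,i=6: res = 58+8 = 66
n=3,i=3: res = 66+6 = 72
n=3,i=4: res = 72+7 = 79
n=3,i=5: res = 79+8 = 87
n=3,i=6: res = 87+9 = 96
n=4,i=3: res = 96+7 = 103
n=4,i=4: res = 103+8 = 111
n=4,i=5: res = 111+9 = 120
n=4,i=6: res = 120+10 = 130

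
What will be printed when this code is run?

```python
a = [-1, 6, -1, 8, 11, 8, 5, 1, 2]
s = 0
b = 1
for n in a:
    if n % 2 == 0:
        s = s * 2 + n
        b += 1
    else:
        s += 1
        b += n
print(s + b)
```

n=-1: not even, s = 0+1 = 1; b=0
n=6: even, s = 1*2+6 = 8; b=1
n=-1: not even, s = 8+1 = 9; b=0
n=8: even, s = 9*2+8 = 26; b=1
n=11: not even, s = 26+1 = 27; b=12
n=8: even, s = 27*2+8 = 62; b=13
n=5: not even, s = 62+1 = 63; b=18
n=1: not even, s = 63+1 = 64; b=19
n=2: even, s = 64*2+2 = 130; b=20
s+b = 130+20 = 150

150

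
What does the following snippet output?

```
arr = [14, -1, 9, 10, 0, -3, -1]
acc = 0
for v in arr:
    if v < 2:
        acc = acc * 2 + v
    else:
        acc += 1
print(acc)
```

v=14: not <2, acc = 0+1 = 1
v=-1: <2, acc = 1*2+(-1) = 1
v=9: not <2, acc = 1+1 = 2
v=10: not <2, acc = 2+1 = 3
v=0: <2, acc = 3*2+0 = 6
v=-3: <2, acc = 6*2+(-3) = 9
v=-1: <2, acc = 9*2+(-1) = 17

17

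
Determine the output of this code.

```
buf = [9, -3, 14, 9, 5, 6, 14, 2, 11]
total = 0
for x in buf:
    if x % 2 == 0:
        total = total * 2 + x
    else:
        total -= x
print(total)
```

x=9: not even, total = 0-9 = -9
x=-3: not even, total = (-9)-(-3) = -6
x=14: even, total = (-6)*2+14 = 2
x=9: not even, total = 2-9 = -7
x=5: not even, total = (-7)-5 = -12
x=6: even, total = (-12)*2+6 = -18
x=14: even, total = (-18)*2+14 = -22
x=2: even, total = (-22)*2+2 = -42
x=11: not even, total = (-42)-11 = -53

-53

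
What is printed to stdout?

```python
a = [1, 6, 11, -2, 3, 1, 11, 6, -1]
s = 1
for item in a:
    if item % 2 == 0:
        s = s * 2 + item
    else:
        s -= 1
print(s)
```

item=1: not even, s = 1-1 = 0
item=6: even, s = 0*2+6 = 6
item=11: not even, s = 6-1 = 5
item=-2: even, s = 5*2+(-2) = 8
item=3: not even, s = 8-1 = 7
item=1: not even, s = 7-1 = 6
item=11: not even, s = 6-1 = 5
item=6: even, s = 5*2+6 = 16
item=-1: not even, s = 16-1 = 15

15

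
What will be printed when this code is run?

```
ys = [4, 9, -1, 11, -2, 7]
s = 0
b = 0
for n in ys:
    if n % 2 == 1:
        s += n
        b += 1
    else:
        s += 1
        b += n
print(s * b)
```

n=4: not odd, s = 0+1 = 1; b=4
n=9: odd, s = 1+9 = 10; b=5
n=-1: odd, s = 10+(-1) = 9; b=6
n=11: odd, s = 9+11 = 20; b=7
n=-2: not odd, s = 20+1 = 21; b=5
n=7: odd, s = 21+7 = 28; b=6
s*b = 28*6 = 168

168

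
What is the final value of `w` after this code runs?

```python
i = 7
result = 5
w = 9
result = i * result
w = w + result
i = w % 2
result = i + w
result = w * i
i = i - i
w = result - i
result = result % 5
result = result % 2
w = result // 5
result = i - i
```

0

result = 7*5 = 35
w = 9+35 = 44
i = 44%2 = 0
result = 0+44 = 44
result = 44*0 = 0
i = 0-0 = 0
w = 0-0 = 0
result = 0%5 = 0
result = 0%2 = 0
w = 0//5 = 0
result = 0-0 = 0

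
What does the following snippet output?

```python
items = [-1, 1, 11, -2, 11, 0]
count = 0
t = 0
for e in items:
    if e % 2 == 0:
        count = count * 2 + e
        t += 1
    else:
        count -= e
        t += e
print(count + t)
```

e=-1: not even, count = 0-(-1) = 1; t=-1
e=1: not even, count = 1-1 = 0; t=0
e=11: not even, count = 0-11 = -11; t=11
e=-2: even, count = (-11)*2+(-2) = -24; t=12
e=11: not even, count = (-24)-11 = -35; t=23
e=0: even, count = (-35)*2+0 = -70; t=24
count+t = (-70)+24 = -46

-46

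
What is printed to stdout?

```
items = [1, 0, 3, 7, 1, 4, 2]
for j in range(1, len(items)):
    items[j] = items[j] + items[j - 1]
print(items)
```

j=1: items[1] = 0+1 = 1 → [1, 1, 3, 7, 1, 4, 2]
j=2: items[2] = 3+1 = 4 → [1, 1, 4, 7, 1, 4, 2]
j=3: items[3] = 7+4 = 11 → [1, 1, 4, 11, 1, 4, 2]
j=4: items[4] = 1+11 = 12 → [1, 1, 4, 11, 12, 4, 2]
j=5: items[5] = 4+12 = 16 → [1, 1, 4, 11, 12, 16, 2]
j=6: items[6] = 2+16 = 18 → [1, 1, 4, 11, 12, 16, 18]

[1, 1, 4, 11, 12, 16, 18]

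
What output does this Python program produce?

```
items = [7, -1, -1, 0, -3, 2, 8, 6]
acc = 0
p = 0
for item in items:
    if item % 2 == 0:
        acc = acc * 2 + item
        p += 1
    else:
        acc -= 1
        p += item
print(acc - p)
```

-32

item=7: not even, acc = 0-1 = -1; p=7
item=-1: not even, acc = (-1)-1 = -2; p=6
item=-1: not even, acc = (-2)-1 = -3; p=5
item=0: even, acc = (-3)*2+0 = -6; p=6
item=-3: not even, acc = (-6)-1 = -7; p=3
item=2: even, acc = (-7)*2+2 = -12; p=4
item=8: even, acc = (-12)*2+8 = -16; p=5
item=6: even, acc = (-16)*2+6 = -26; p=6
acc-p = (-26)-6 = -32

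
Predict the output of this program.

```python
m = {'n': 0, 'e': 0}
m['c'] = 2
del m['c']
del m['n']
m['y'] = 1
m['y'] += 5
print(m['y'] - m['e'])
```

6

m['c'] = 2 → {'n': 0, 'e': 0, 'c': 2}
del 'c' → {'n': 0, 'e': 0}
del 'n' → {'e': 0}
m['y'] = 1 → {'e': 0, 'y': 1}
m['y'] = 1+5 = 6 → {'e': 0, 'y': 6}
m['y']-m['e'] = 6-0 = 6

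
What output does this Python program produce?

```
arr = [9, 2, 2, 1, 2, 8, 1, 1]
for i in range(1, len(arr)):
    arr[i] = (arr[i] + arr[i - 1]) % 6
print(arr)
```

[9, 5, 1, 2, 4, 0, 1, 2]

i=1: arr[1] = (2+9)%6 = 5 → [9, 5, 2, 1, 2, 8, 1, 1]
i=2: arr[2] = (2+5)%6 = 1 → [9, 5, 1, 1, 2, 8, 1, 1]
i=3: arr[3] = (1+1)%6 = 2 → [9, 5, 1, 2, 2, 8, 1, 1]
i=4: arr[4] = (2+2)%6 = 4 → [9, 5, 1, 2, 4, 8, 1, 1]
i=5: arr[5] = (8+4)%6 = 0 → [9, 5, 1, 2, 4, 0, 1, 1]
i=6: arr[6] = (1+0)%6 = 1 → [9, 5, 1, 2, 4, 0, 1, 1]
i=7: arr[7] = (1+1)%6 = 2 → [9, 5, 1, 2, 4, 0, 1, 2]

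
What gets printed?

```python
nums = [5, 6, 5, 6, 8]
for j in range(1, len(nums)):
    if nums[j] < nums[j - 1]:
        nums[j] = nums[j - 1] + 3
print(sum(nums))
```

47

j=1: 6>=5, unchanged → [5, 6, 5, 6, 8]
j=2: 5<6, nums[2] = 6+3 = 9 → [5, 6, 9, 6, 8]
j=3: 6<9, nums[3] = 9+3 = 12 → [5, 6, 9, 12, 8]
j=4: 8<12, nums[4] = 12+3 = 15 → [5, 6, 9, 12, 15]
sum = 47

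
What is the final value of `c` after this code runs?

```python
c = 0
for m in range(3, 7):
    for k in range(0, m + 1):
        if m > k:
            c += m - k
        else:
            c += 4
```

68

m=3,k=0: 3>0, c = 0+3 = 3
m=3,k=1: 3>1, c = 3+2 = 5
m=3,k=2: 3>2, c = 5+1 = 6
m=3,k=3: not 3>3, c = 6+4 = 10
m=4,k=0: 4>0, c = 10+4 = 14
m=4,k=1: 4>1, c = 14+3 = 17
m=4,k=2: 4>2, c = 17+2 = 19
m=4,k=3: 4>3, c = 19+1 = 20
m=4,k=4: not 4>4, c = 20+4 = 24
m=5,k=0: 5>0, c = 24+5 = 29
m=5,k=1: 5>1, c = 29+4 = 33
m=5,k=2: 5>2, c = 33+3 = 36
m=5,k=3: 5>3, c = 36+2 = 38
m=5,k=4: 5>4, c = 38+1 = 39
m=5,k=5: not 5>5, c = 39+4 = 43
m=6,k=0: 6>0, c = 43+6 = 49
m=6,k=1: 6>1, c = 49+5 = 54
m=6,k=2: 6>2, c = 54+4 = 58
m=6,k=3: 6>3, c = 58+3 = 61
m=6,k=4: 6>4, c = 61+2 = 63
m=6,k=5: 6>5, c = 63+1 = 64
m=6,k=6: not 6>6, c = 64+4 = 68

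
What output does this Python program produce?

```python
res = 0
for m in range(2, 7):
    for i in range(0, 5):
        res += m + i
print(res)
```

m=2,i=0: res = 0+2 = 2
m=2,i=1: res = 2+3 = 5
m=2,i=2: res = 5+4 = 9
m=2,i=3: res = 9+5 = 14
m=2,i=4: res = 14+6 = 20
m=3,i=0: res = 20+3 = 23
m=3,i=1: res = 23+4 = 27
m=3,i=2: res = 27+5 = 32
m=3,i=3: res = 32+6 = 38
m=3,i=4: res = 38+7 = 45
m=4,i=0: res = 45+4 = 49
m=4,i=1: res = 49+5 = 54
m=4,i=2: res = 54+6 = 60
m=4,i=3: res = 60+7 = 67
m=4,i=4: res = 67+8 = 75
m=5,i=0: res = 75+5 = 80
m=5,i=1: res = 80+6 = 86
m=5,i=2: res = 86+7 = 93
m=5,i=3: res = 93+8 = 101
m=5,i=4: res = 101+9 = 110
m=6,i=0: res = 110+6 = 116
m=6,i=1: res = 116+7 = 123
m=6,i=2: res = 123+8 = 131
m=6,i=3: res = 131+9 = 140
m=6,i=4: res = 140+10 = 150

150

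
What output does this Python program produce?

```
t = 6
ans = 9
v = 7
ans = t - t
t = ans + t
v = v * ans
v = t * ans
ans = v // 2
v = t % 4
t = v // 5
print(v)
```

2

ans = 6-6 = 0
t = 0+6 = 6
v = 7*0 = 0
v = 6*0 = 0
ans = 0//2 = 0
v = 6%4 = 2
t = 2//5 = 0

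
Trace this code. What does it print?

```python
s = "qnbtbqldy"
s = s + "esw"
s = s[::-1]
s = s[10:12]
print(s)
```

nq

+ 'esw' → 'qnbtbqldyesw'
reverse → 'wseydlqbtbnq'
slice [10:12] → 'nq'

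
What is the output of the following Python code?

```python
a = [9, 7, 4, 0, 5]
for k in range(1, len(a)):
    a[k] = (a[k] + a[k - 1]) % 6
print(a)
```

k=1: a[1] = (7+9)%6 = 4 → [9, 4, 4, 0, 5]
k=2: a[2] = (4+4)%6 = 2 → [9, 4, 2, 0, 5]
k=3: a[3] = (0+2)%6 = 2 → [9, 4, 2, 2, 5]
k=4: a[4] = (5+2)%6 = 1 → [9, 4, 2, 2, 1]

[9, 4, 2, 2, 1]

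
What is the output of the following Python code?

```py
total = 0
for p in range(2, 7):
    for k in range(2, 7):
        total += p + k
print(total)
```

200

p=2,k=2: total = 0+4 = 4
p=2,k=3: total = 4+5 = 9
p=2,k=4: total = 9+6 = 15
p=2,k=5: total = 15+7 = 22
p=2,k=6: total = 22+8 = 30
p=3,k=2: total = 30+5 = 35
p=3,k=3: total = 35+6 = 41
p=3,k=4: total = 41+7 = 48
p=3,k=5: total = 48+8 = 56
p=3,k=6: total = 56+9 = 65
p=4,k=2: total = 65+6 = 71
p=4,k=3: total = 71+7 = 78
p=4,k=4: total = 78+8 = 86
p=4,k=5: total = 86+9 = 95
p=4,k=6: total = 95+10 = 105
p=5,k=2: total = 105+7 = 112
p=5,k=3: total = 112+8 = 120
p=5,k=4: total = 120+9 = 129
p=5,k=5: total = 129+10 = 139
p=5,k=6: total = 139+11 = 150
p=6,k=2: total = 150+8 = 158
p=6,k=3: total = 158+9 = 167
p=6,k=4: total = 167+10 = 177
p=6,k=5: total = 177+11 = 188
p=6,k=6: total = 188+12 = 200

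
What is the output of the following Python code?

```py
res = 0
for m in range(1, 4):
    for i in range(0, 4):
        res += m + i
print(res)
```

42

m=1,i=0: res = 0+1 = 1
m=1,i=1: res = 1+2 = 3
m=1,i=2: res = 3+3 = 6
m=1,i=3: res = 6+4 = 10
m=2,i=0: res = 10+2 = 12
m=2,i=1: res = 12+3 = 15
m=2,i=2: res = 15+4 = 19
m=2,i=3: res = 19+5 = 24
m=3,i=0: res = 24+3 = 27
m=3,i=1: res = 27+4 = 31
m=3,i=2: res = 31+5 = 36
m=3,i=3: res = 36+6 = 42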